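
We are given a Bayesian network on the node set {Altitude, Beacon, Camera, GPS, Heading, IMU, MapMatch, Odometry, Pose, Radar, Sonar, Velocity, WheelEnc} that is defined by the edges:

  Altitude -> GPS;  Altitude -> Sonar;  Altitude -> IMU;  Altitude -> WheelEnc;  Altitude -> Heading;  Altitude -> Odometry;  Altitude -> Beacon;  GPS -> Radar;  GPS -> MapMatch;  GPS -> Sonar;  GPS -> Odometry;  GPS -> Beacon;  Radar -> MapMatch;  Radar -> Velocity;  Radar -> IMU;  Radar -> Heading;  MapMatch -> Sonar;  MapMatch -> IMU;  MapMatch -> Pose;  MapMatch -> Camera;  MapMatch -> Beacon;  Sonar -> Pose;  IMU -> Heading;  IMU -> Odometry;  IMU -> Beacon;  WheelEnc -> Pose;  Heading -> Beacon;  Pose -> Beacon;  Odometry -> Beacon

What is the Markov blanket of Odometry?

{Altitude, Beacon, GPS, Heading, IMU, MapMatch, Pose}

Odometry has parents Altitude, GPS, IMU.
Odometry has child Beacon.
Co-parents of Odometry (other parents of its children):
  Beacon's other parents are Altitude, GPS, Heading, IMU, MapMatch, Pose.
Union: {Altitude, GPS, IMU} ∪ {Beacon} ∪ {Altitude, GPS, Heading, IMU, MapMatch, Pose} = {Altitude, Beacon, GPS, Heading, IMU, MapMatch, Pose}.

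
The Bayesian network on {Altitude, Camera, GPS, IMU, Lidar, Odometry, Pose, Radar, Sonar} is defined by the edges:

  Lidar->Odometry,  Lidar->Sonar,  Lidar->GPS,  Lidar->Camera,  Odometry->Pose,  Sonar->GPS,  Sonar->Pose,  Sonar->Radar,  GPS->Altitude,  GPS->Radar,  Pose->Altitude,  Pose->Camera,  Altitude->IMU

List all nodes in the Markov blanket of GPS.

{Altitude, Lidar, Pose, Radar, Sonar}

Recall MB(v) = parents ∪ children ∪ spouses, where spouses are the other parents of v's children.
GPS's parents: Lidar, Sonar.
Children of GPS: Altitude, Radar.
Parents of each child, excluding GPS:
  Altitude: Pose
  Radar: Sonar
Union: {Lidar, Sonar} ∪ {Altitude, Radar} ∪ {Pose, Sonar} = {Altitude, Lidar, Pose, Radar, Sonar}.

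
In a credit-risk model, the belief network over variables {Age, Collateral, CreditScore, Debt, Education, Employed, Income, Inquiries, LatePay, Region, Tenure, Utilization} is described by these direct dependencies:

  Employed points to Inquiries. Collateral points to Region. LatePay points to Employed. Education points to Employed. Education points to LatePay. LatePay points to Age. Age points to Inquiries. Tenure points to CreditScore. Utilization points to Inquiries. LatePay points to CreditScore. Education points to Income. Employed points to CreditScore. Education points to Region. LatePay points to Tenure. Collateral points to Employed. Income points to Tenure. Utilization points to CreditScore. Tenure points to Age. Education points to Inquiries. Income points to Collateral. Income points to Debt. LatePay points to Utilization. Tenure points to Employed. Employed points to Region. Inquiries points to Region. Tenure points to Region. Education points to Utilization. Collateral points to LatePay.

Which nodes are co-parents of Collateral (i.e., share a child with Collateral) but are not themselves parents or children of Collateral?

{Education, Inquiries, Tenure}

Children of Collateral: Employed, LatePay, Region.
  LatePay: Education
  Employed: Education, LatePay, Tenure
  Region: Education, Employed, Inquiries, Tenure
Excluding nodes already adjacent to Collateral (Employed, Income, LatePay, Region), the co-parent-only contribution is {Education, Inquiries, Tenure}.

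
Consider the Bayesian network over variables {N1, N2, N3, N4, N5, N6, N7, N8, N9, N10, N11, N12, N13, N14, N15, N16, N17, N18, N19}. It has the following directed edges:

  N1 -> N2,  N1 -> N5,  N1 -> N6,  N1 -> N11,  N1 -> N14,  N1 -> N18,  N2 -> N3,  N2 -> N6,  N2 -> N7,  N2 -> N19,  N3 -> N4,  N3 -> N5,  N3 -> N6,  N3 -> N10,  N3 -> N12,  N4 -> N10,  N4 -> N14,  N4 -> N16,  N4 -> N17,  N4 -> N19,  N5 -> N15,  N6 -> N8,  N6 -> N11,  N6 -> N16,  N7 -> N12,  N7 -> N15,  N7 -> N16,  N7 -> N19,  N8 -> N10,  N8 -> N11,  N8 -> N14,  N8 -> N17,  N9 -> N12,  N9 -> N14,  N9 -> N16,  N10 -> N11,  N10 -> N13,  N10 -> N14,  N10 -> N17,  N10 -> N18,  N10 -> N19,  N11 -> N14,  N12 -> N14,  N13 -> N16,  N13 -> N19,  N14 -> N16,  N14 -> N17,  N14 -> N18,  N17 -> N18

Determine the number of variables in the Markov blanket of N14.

The Markov blanket of a node is its parents, its children, and the other parents of its children.
N14's parents: N1, N4, N8, N9, N10, N11, N12.
N14 has children N16, N17, N18.
Co-parents of N14 (other parents of its children):
  parents(N16) \ {N14} = {N4, N6, N7, N9, N13}.
  N17's other parents are N4, N8, N10.
  parents(N18) \ {N14} = {N1, N10, N17}.
MB(N14) = {N1, N4, N6, N7, N8, N9, N10, N11, N12, N13, N16, N17, N18}, which has 13 nodes.

13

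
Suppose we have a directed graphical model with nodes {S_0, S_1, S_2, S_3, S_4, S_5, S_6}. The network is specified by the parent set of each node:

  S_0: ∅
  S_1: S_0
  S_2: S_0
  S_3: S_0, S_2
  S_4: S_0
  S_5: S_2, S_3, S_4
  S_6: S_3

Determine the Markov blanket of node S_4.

Ch(S_4) = {S_5}.
S_4's parents: S_0.
Co-parents of S_4 (other parents of its children):
  S_5: S_2, S_3
MB(S_4) = {S_0, S_2, S_3, S_5}.

{S_0, S_2, S_3, S_5}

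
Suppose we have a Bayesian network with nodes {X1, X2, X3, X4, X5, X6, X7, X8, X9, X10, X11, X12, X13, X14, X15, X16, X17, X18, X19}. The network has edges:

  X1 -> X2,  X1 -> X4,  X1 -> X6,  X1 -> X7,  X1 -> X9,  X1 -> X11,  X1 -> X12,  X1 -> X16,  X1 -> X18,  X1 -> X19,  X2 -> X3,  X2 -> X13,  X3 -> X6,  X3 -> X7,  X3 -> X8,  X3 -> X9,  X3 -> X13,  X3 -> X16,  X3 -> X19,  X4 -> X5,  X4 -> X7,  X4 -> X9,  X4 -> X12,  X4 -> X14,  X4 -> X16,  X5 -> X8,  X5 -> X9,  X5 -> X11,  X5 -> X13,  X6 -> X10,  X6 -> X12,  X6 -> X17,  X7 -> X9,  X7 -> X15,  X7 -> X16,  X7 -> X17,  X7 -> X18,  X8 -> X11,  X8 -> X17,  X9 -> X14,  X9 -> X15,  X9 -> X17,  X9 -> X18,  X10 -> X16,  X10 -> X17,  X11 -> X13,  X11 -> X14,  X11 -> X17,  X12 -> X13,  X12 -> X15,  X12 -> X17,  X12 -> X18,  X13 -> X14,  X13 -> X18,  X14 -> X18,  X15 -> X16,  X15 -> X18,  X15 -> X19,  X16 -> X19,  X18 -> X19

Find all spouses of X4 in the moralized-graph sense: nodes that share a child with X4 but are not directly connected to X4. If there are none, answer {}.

{X3, X6, X10, X11, X13, X15}

Children of X4: X5, X7, X9, X12, X14, X16.
  X5: no additional parents.
  parents(X7) \ {X4} = {X1, X3}.
  X9 also has parents X1, X3, X5, X7.
  X12's other parents are X1, X6.
  X14 also has parents X9, X11, X13.
  X16 also has parents X1, X3, X7, X10, X15.
Excluding nodes already adjacent to X4 (X1, X5, X7, X9, X12, X14, X16), the co-parent-only contribution is {X3, X6, X10, X11, X13, X15}.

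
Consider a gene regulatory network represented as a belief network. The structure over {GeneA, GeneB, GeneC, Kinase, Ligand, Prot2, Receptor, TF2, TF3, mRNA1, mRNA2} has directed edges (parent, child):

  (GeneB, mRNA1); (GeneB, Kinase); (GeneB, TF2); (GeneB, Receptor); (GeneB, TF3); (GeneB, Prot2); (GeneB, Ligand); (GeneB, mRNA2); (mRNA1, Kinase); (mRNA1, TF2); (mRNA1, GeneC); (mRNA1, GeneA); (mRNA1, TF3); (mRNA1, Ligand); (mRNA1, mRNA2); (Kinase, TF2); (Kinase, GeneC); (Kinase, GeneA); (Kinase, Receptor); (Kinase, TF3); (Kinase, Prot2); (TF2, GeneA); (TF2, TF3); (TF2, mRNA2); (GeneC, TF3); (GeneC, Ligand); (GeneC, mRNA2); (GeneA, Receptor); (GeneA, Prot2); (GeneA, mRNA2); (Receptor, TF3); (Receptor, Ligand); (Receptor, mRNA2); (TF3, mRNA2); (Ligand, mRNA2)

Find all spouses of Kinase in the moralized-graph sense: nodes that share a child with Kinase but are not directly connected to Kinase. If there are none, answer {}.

Children of Kinase: GeneA, GeneC, Prot2, Receptor, TF2, TF3.
  TF2: GeneB, mRNA1
  GeneC: mRNA1
  GeneA: TF2, mRNA1
  Receptor: GeneA, GeneB
  TF3: GeneB, GeneC, Receptor, TF2, mRNA1
  Prot2: GeneA, GeneB
Excluding nodes already adjacent to Kinase (GeneA, GeneB, GeneC, Prot2, Receptor, TF2, TF3, mRNA1), the co-parent-only contribution is {}.

{}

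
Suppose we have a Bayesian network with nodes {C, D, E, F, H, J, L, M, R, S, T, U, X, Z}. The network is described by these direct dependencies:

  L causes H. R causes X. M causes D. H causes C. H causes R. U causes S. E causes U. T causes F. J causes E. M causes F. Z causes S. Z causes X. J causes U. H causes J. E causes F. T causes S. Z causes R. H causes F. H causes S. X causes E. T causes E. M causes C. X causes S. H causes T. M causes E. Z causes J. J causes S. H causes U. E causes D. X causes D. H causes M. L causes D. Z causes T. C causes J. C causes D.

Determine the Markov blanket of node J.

Recall MB(v) = parents ∪ children ∪ spouses, where spouses are the other parents of v's children.
J's parents: C, H, Z.
J's children: E, S, U.
For each child, the remaining parents (spouses of J):
  E's other parents are M, T, X.
  parents(U) \ {J} = {E, H}.
  S's other parents are H, T, U, X, Z.
MB(J) = {C, E, H, M, S, T, U, X, Z}.

{C, E, H, M, S, T, U, X, Z}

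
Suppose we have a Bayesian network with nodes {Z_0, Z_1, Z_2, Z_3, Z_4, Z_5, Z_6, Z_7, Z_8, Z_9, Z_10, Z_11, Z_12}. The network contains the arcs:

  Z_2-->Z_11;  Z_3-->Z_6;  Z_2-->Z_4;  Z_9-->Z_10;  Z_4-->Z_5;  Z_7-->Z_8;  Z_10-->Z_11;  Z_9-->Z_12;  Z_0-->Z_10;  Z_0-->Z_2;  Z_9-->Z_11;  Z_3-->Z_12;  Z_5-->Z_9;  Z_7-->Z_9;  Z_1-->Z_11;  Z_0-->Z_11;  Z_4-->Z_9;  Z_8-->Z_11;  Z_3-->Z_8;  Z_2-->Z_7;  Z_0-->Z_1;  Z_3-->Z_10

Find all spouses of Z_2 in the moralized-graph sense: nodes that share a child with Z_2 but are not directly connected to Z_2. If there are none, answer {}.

Children of Z_2: Z_4, Z_7, Z_11.
  Z_4: —
  Z_7: —
  Z_11: Z_0, Z_1, Z_8, Z_9, Z_10
Excluding nodes already adjacent to Z_2 (Z_0, Z_4, Z_7, Z_11), the co-parent-only contribution is {Z_1, Z_8, Z_9, Z_10}.

{Z_1, Z_8, Z_9, Z_10}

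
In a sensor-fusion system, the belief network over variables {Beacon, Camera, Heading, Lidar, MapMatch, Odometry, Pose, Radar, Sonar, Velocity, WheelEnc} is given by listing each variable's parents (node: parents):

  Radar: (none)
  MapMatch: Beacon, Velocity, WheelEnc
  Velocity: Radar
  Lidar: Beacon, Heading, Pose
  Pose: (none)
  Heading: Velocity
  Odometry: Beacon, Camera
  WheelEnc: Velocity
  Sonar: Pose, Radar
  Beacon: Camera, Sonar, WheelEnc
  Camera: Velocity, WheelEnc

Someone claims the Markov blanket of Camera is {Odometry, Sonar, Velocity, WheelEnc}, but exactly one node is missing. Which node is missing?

A node's Markov blanket = Pa ∪ Ch ∪ (parents of Ch other than the node itself).
Camera has children Beacon, Odometry.
Camera's parents: Velocity, WheelEnc.
Other parents of Camera's children:
  Beacon also has parents Sonar, WheelEnc.
  Odometry also has parent Beacon.
MB(Camera) = {Beacon, Odometry, Sonar, Velocity, WheelEnc}.
Comparing with the claimed set, Beacon is missing.

Beacon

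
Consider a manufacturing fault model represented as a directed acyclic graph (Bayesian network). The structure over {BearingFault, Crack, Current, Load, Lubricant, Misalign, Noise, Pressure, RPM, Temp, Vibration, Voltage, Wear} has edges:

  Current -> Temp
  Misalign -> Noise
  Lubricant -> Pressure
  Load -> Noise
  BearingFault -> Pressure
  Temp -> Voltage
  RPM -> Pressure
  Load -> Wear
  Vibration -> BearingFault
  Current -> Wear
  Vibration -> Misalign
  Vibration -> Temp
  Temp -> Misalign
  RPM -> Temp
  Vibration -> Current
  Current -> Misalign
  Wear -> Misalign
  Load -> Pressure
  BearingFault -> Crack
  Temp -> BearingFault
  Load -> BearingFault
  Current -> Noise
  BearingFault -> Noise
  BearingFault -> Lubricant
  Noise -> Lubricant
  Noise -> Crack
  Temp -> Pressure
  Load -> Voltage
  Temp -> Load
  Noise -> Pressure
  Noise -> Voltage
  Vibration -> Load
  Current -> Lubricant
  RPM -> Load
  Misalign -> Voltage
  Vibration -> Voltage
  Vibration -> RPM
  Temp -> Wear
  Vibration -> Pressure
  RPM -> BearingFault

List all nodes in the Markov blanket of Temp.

The Markov blanket of a node is its parents, its children, and the other parents of its children.
Temp's parents: Current, RPM, Vibration.
Ch(Temp) = {BearingFault, Load, Misalign, Pressure, Voltage, Wear}.
Other parents of Temp's children:
  Load: RPM, Vibration
  Wear: Current, Load
  Misalign: Current, Vibration, Wear
  BearingFault: Load, RPM, Vibration
  Voltage: Load, Misalign, Noise, Vibration
  Pressure: BearingFault, Load, Lubricant, Noise, RPM, Vibration
So the Markov blanket of Temp is {BearingFault, Current, Load, Lubricant, Misalign, Noise, Pressure, RPM, Vibration, Voltage, Wear}.

{BearingFault, Current, Load, Lubricant, Misalign, Noise, Pressure, RPM, Vibration, Voltage, Wear}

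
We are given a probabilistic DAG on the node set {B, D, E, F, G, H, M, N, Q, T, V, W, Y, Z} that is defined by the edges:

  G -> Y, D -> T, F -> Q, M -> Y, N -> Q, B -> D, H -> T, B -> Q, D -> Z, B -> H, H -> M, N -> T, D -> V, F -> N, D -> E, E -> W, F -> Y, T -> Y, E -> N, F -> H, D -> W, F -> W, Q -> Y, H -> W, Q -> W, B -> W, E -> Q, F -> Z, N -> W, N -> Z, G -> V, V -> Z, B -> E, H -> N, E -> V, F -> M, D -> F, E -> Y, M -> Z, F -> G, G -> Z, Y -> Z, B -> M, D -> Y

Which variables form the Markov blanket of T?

The Markov blanket of a node is its parents, its children, and the other parents of its children.
Pa(T) = {D, H, N}.
T has child Y.
Co-parents of T (other parents of its children):
  parents(Y) \ {T} = {D, E, F, G, M, Q}.
MB(T) = {D, E, F, G, H, M, N, Q, Y}.

{D, E, F, G, H, M, N, Q, Y}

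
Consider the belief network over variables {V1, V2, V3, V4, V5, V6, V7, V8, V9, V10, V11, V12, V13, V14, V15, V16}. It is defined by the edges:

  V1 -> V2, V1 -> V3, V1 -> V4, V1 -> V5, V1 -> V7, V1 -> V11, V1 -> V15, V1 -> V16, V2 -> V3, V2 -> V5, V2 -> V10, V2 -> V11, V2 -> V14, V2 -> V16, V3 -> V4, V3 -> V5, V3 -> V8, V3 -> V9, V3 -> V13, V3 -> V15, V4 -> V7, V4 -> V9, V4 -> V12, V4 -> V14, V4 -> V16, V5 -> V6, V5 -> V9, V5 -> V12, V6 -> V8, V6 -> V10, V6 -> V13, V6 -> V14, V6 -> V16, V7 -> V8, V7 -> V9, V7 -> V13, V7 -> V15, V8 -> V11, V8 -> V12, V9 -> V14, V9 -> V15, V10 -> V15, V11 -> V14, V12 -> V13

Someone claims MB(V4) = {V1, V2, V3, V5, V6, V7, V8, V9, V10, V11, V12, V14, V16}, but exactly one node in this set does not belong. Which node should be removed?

Recall MB(v) = parents ∪ children ∪ spouses, where spouses are the other parents of v's children.
Pa(V4) = {V1, V3}.
Ch(V4) = {V7, V9, V12, V14, V16}.
For each child, the remaining parents (spouses of V4):
  V7: V1
  V9: V3, V5, V7
  V12: V5, V8
  V14: V2, V6, V9, V11
  V16: V1, V2, V6
MB(V4) = {V1, V2, V3, V5, V6, V7, V8, V9, V11, V12, V14, V16}.
V10 is neither a parent, child, nor co-parent of V4, so it does not belong.

V10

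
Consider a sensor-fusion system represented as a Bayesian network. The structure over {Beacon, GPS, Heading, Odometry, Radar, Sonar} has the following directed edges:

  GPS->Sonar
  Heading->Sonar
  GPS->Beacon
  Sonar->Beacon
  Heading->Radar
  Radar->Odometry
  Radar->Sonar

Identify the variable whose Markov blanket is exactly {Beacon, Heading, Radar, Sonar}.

GPS

The target node must have every member of {Beacon, Heading, Radar, Sonar} as a parent, child, or co-parent, and no others.
Parents of GPS: none; children: Beacon, Sonar; co-parents: Heading, Radar, Sonar.
These exactly cover the given set, so the node is GPS.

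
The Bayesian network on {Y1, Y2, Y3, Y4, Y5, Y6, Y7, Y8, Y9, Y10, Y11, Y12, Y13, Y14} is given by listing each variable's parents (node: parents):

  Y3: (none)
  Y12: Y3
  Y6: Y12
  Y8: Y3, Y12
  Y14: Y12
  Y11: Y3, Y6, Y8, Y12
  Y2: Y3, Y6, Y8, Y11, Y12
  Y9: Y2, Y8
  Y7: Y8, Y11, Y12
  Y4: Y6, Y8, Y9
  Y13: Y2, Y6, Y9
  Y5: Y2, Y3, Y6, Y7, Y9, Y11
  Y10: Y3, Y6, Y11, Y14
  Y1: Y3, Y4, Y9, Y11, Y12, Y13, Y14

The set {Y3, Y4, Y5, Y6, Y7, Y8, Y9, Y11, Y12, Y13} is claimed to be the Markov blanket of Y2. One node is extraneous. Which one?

Y4

Y2's parents: Y3, Y6, Y8, Y11, Y12.
Y2's children: Y5, Y9, Y13.
Other parents of Y2's children:
  Y9: Y8
  Y13: Y6, Y9
  Y5: Y3, Y6, Y7, Y9, Y11
MB(Y2) = {Y3, Y5, Y6, Y7, Y8, Y9, Y11, Y12, Y13}.
Y4 is neither a parent, child, nor co-parent of Y2, so it does not belong.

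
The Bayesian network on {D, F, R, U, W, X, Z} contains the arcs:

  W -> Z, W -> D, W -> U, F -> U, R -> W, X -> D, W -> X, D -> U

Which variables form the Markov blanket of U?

{D, F, W}

U has parents D, F, W.
Ch(U) = {}.
With no children, U has no spouses; the co-parent set is empty.
Union: {D, F, W} ∪ {} ∪ {} = {D, F, W}.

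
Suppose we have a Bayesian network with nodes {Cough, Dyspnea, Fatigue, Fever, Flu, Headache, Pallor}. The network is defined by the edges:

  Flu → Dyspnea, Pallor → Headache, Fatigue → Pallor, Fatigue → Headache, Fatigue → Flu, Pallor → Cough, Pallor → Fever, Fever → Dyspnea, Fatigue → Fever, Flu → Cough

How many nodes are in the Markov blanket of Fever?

4

Fever's parents: Fatigue, Pallor.
Ch(Fever) = {Dyspnea}.
For each child, the remaining parents (spouses of Fever):
  parents(Dyspnea) \ {Fever} = {Flu}.
MB(Fever) = {Dyspnea, Fatigue, Flu, Pallor}, which has 4 nodes.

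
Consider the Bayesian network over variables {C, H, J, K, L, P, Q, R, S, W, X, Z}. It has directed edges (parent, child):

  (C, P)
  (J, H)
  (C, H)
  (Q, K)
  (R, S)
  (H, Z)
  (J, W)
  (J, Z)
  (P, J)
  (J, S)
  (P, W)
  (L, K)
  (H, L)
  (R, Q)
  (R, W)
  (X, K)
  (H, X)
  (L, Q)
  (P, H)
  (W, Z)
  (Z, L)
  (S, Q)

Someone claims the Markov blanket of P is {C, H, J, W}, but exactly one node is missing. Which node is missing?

P's parents: C.
Ch(P) = {H, J, W}.
For each child, the remaining parents (spouses of P):
  J: —
  H: C, J
  W: J, R
MB(P) = {C, H, J, R, W}.
Comparing with the claimed set, R is missing.

R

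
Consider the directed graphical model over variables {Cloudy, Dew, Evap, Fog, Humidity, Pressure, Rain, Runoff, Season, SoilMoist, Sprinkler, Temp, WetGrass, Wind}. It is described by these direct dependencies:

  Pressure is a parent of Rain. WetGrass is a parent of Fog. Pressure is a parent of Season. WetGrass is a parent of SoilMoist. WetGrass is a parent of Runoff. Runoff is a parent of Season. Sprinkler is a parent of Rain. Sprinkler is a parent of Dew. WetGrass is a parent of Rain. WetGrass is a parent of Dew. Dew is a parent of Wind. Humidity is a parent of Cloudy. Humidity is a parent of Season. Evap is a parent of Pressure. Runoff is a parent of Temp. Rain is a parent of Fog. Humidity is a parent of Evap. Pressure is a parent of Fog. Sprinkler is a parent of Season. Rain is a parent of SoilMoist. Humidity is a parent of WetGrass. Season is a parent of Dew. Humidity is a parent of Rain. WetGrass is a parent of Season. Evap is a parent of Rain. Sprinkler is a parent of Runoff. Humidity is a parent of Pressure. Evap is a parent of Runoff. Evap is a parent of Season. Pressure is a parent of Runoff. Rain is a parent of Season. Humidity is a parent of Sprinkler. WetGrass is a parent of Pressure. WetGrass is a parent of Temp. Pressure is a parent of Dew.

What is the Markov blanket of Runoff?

{Evap, Humidity, Pressure, Rain, Season, Sprinkler, Temp, WetGrass}

Children of Runoff: Season, Temp.
Parents of Runoff: Evap, Pressure, Sprinkler, WetGrass.
For each child, the remaining parents (spouses of Runoff):
  Temp also has parent WetGrass.
  parents(Season) \ {Runoff} = {Evap, Humidity, Pressure, Rain, Sprinkler, WetGrass}.
Union: {Evap, Pressure, Sprinkler, WetGrass} ∪ {Season, Temp} ∪ {Evap, Humidity, Pressure, Rain, Sprinkler, WetGrass} = {Evap, Humidity, Pressure, Rain, Season, Sprinkler, Temp, WetGrass}.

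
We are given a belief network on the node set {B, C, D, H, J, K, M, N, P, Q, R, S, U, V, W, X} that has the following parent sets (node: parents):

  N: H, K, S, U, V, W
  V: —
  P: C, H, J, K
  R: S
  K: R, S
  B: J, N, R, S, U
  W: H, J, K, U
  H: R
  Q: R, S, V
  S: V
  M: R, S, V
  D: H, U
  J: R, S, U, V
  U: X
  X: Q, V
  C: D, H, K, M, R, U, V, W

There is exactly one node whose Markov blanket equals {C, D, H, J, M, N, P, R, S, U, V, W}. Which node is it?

K

The target node must have every member of {C, D, H, J, M, N, P, R, S, U, V, W} as a parent, child, or co-parent, and no others.
Parents of K: R, S; children: C, N, P, W; co-parents: C, D, H, J, M, R, S, U, V, W.
These exactly cover the given set, so the node is K.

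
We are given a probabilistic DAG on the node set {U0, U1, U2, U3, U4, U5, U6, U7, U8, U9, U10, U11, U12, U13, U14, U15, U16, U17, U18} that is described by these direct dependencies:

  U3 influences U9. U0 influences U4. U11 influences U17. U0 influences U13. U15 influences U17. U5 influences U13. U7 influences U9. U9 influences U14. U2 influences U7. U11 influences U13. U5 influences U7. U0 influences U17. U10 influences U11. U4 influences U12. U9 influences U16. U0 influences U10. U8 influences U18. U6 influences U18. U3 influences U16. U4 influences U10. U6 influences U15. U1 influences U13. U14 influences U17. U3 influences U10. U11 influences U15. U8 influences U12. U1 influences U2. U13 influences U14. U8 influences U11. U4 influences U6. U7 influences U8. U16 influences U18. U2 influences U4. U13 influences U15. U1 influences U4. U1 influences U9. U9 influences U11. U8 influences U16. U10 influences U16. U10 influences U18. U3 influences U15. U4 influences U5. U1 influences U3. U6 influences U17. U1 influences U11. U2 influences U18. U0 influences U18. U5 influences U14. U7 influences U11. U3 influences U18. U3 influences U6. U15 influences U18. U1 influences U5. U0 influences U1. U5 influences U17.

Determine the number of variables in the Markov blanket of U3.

14

Children of U3: U6, U9, U10, U15, U16, U18.
U3 has parent U1.
For each child, the remaining parents (spouses of U3):
  parents(U6) \ {U3} = {U4}.
  U9 also has parents U1, U7.
  U10 also has parents U0, U4.
  parents(U15) \ {U3} = {U6, U11, U13}.
  U16's other parents are U8, U9, U10.
  U18 also has parents U0, U2, U6, U8, U10, U15, U16.
MB(U3) = {U0, U1, U2, U4, U6, U7, U8, U9, U10, U11, U13, U15, U16, U18}, which has 14 nodes.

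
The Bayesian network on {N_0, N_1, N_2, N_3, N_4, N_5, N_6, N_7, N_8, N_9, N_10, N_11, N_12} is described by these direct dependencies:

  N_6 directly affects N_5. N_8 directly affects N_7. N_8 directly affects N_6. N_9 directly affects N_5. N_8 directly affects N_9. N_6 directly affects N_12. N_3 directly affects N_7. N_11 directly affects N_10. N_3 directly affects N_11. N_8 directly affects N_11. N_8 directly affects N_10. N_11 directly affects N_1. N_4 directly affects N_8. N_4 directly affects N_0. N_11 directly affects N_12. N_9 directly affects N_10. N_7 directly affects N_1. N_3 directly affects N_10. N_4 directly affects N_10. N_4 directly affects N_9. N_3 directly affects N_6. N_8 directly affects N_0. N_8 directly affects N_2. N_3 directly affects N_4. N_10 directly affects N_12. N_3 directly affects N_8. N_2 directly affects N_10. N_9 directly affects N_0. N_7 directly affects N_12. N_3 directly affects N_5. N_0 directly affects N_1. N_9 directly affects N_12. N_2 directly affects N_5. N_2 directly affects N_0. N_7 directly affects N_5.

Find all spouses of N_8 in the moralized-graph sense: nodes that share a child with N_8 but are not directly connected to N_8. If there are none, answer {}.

{}

Children of N_8: N_0, N_2, N_6, N_7, N_9, N_10, N_11.
  N_7: N_3
  N_11: N_3
  N_9: N_4
  N_2: —
  N_6: N_3
  N_0: N_2, N_4, N_9
  N_10: N_2, N_3, N_4, N_9, N_11
Excluding nodes already adjacent to N_8 (N_0, N_2, N_3, N_4, N_6, N_7, N_9, N_10, N_11), the co-parent-only contribution is {}.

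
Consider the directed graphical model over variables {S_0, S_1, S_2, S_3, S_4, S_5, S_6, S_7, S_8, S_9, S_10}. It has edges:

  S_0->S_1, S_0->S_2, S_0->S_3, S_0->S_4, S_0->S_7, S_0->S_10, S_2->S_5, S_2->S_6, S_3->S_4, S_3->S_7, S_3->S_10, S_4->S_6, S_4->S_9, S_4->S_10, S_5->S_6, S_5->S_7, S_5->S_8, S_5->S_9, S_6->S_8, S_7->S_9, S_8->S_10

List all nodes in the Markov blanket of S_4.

A node's Markov blanket = Pa ∪ Ch ∪ (parents of Ch other than the node itself).
Ch(S_4) = {S_6, S_9, S_10}.
Parents of S_4: S_0, S_3.
For each child, the remaining parents (spouses of S_4):
  S_6: S_2, S_5
  S_9: S_5, S_7
  S_10: S_0, S_3, S_8
MB(S_4) = {S_0, S_2, S_3, S_5, S_6, S_7, S_8, S_9, S_10}.

{S_0, S_2, S_3, S_5, S_6, S_7, S_8, S_9, S_10}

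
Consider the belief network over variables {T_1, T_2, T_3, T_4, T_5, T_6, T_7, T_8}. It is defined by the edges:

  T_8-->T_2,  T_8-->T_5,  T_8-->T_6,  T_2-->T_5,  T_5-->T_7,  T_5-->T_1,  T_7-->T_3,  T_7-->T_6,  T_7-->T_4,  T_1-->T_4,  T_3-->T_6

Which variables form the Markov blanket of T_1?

Recall MB(v) = parents ∪ children ∪ spouses, where spouses are the other parents of v's children.
Pa(T_1) = {T_5}.
Ch(T_1) = {T_4}.
Co-parents of T_1 (other parents of its children):
  T_4: T_7
Union: {T_5} ∪ {T_4} ∪ {T_7} = {T_4, T_5, T_7}.

{T_4, T_5, T_7}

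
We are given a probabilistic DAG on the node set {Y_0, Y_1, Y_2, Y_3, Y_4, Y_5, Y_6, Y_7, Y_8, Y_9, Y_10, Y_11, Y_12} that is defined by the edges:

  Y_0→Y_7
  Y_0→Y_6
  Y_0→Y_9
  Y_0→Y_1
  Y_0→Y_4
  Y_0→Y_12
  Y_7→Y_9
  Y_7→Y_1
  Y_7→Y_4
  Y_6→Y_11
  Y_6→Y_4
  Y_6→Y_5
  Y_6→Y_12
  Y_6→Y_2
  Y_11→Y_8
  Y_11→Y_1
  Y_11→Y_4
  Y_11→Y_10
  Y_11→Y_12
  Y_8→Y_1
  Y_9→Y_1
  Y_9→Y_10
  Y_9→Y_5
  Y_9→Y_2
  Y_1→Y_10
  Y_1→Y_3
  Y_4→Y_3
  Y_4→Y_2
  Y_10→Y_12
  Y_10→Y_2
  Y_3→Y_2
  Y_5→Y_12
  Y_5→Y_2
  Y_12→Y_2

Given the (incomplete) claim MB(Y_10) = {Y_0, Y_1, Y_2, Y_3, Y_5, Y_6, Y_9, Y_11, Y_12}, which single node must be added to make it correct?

Y_4

Recall MB(v) = parents ∪ children ∪ spouses, where spouses are the other parents of v's children.
Y_10's parents: Y_1, Y_9, Y_11.
Y_10 has children Y_2, Y_12.
Other parents of Y_10's children:
  Y_12's other parents are Y_0, Y_5, Y_6, Y_11.
  Y_2's other parents are Y_3, Y_4, Y_5, Y_6, Y_9, Y_12.
MB(Y_10) = {Y_0, Y_1, Y_2, Y_3, Y_4, Y_5, Y_6, Y_9, Y_11, Y_12}.
Comparing with the claimed set, Y_4 is missing.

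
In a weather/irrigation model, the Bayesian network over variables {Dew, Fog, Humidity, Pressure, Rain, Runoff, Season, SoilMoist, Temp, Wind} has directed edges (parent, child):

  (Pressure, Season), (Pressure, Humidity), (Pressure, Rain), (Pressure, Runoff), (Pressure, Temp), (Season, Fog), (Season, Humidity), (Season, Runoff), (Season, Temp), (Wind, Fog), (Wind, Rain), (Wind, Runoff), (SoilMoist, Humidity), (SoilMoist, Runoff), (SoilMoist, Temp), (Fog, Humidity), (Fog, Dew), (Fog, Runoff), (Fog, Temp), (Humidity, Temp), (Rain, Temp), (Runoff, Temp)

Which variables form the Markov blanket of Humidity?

Pa(Humidity) = {Fog, Pressure, Season, SoilMoist}.
Humidity's children: Temp.
Co-parents of Humidity (other parents of its children):
  Temp: Fog, Pressure, Rain, Runoff, Season, SoilMoist
Union: {Fog, Pressure, Season, SoilMoist} ∪ {Temp} ∪ {Fog, Pressure, Rain, Runoff, Season, SoilMoist} = {Fog, Pressure, Rain, Runoff, Season, SoilMoist, Temp}.

{Fog, Pressure, Rain, Runoff, Season, SoilMoist, Temp}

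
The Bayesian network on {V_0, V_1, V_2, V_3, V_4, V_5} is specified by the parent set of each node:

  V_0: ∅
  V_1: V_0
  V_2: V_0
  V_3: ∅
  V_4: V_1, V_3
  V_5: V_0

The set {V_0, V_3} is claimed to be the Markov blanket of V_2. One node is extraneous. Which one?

A node's Markov blanket = Pa ∪ Ch ∪ (parents of Ch other than the node itself).
V_2 has no children.
V_2 has parent V_0.
With no children, V_2 has no spouses; the co-parent set is empty.
MB(V_2) = {V_0}.
V_3 is neither a parent, child, nor co-parent of V_2, so it does not belong.

V_3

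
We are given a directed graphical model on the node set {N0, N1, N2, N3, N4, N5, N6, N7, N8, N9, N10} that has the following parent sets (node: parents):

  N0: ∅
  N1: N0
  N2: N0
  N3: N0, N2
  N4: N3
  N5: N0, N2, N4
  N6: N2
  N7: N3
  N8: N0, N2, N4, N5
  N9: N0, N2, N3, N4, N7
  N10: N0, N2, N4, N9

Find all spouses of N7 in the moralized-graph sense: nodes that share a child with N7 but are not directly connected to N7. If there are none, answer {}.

Children of N7: N9.
  N9: N0, N2, N3, N4
Excluding nodes already adjacent to N7 (N3, N9), the co-parent-only contribution is {N0, N2, N4}.

{N0, N2, N4}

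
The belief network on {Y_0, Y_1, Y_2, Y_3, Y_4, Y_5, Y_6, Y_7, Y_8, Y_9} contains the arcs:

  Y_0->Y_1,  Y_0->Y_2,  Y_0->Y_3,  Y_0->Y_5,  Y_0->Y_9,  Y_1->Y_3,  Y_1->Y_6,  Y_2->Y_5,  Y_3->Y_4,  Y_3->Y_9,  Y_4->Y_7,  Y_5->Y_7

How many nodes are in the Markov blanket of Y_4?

3

A node's Markov blanket = Pa ∪ Ch ∪ (parents of Ch other than the node itself).
Y_4's parents: Y_3.
Y_4's children: Y_7.
Other parents of Y_4's children:
  parents(Y_7) \ {Y_4} = {Y_5}.
MB(Y_4) = {Y_3, Y_5, Y_7}, which has 3 nodes.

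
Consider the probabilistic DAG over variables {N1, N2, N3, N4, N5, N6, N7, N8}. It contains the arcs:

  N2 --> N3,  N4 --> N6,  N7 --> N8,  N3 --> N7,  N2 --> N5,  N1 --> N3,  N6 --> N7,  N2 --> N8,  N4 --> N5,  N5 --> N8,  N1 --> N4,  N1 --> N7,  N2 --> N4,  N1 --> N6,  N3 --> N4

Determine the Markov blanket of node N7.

Recall MB(v) = parents ∪ children ∪ spouses, where spouses are the other parents of v's children.
N7's parents: N1, N3, N6.
Ch(N7) = {N8}.
Other parents of N7's children:
  N8 also has parents N2, N5.
MB(N7) = {N1, N2, N3, N5, N6, N8}.

{N1, N2, N3, N5, N6, N8}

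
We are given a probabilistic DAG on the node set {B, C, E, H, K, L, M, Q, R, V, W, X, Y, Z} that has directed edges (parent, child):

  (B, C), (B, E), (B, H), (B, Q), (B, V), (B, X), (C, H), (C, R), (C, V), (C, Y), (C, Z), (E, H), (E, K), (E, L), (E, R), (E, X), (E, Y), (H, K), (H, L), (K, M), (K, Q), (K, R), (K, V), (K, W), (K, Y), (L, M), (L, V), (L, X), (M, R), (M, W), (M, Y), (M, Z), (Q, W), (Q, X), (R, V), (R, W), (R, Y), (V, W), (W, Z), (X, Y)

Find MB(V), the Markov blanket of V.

{B, C, K, L, M, Q, R, W}

A node's Markov blanket = Pa ∪ Ch ∪ (parents of Ch other than the node itself).
Parents of V: B, C, K, L, R.
Ch(V) = {W}.
Parents of each child, excluding V:
  W's other parents are K, M, Q, R.
MB(V) = {B, C, K, L, M, Q, R, W}.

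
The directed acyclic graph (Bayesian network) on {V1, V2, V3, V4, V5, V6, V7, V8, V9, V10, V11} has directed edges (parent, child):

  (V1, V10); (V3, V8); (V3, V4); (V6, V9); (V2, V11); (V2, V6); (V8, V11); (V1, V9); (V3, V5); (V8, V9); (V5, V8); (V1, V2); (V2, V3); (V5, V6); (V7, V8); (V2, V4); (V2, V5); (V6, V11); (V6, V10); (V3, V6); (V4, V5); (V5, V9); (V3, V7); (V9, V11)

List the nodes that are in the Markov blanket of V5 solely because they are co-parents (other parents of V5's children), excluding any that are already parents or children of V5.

Children of V5: V6, V8, V9.
  V6: V2, V3
  V8: V3, V7
  V9: V1, V6, V8
Excluding nodes already adjacent to V5 (V2, V3, V4, V6, V8, V9), the co-parent-only contribution is {V1, V7}.

{V1, V7}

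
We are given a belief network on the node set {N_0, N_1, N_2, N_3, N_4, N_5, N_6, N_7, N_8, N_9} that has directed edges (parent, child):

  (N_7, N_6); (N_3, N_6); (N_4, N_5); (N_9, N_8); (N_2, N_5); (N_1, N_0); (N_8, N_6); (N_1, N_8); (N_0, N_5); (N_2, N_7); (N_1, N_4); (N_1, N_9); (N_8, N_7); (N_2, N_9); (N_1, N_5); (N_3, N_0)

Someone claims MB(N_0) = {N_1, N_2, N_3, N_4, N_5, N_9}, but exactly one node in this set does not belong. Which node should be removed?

N_9

By definition, MB(N_0) is built from N_0's parents, N_0's children, and the co-parents of N_0.
N_0's parents: N_1, N_3.
N_0 has child N_5.
Parents of each child, excluding N_0:
  N_5's other parents are N_1, N_2, N_4.
MB(N_0) = {N_1, N_2, N_3, N_4, N_5}.
N_9 is neither a parent, child, nor co-parent of N_0, so it does not belong.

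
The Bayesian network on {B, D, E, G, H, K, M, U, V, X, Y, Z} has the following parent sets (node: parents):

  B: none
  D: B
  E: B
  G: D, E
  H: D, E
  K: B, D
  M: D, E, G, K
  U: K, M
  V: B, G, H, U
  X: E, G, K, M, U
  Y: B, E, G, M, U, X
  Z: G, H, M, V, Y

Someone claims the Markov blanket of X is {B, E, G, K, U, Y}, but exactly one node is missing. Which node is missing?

Recall MB(v) = parents ∪ children ∪ spouses, where spouses are the other parents of v's children.
X has child Y.
X has parents E, G, K, M, U.
For each child, the remaining parents (spouses of X):
  Y: B, E, G, M, U
MB(X) = {B, E, G, K, M, U, Y}.
Comparing with the claimed set, M is missing.

M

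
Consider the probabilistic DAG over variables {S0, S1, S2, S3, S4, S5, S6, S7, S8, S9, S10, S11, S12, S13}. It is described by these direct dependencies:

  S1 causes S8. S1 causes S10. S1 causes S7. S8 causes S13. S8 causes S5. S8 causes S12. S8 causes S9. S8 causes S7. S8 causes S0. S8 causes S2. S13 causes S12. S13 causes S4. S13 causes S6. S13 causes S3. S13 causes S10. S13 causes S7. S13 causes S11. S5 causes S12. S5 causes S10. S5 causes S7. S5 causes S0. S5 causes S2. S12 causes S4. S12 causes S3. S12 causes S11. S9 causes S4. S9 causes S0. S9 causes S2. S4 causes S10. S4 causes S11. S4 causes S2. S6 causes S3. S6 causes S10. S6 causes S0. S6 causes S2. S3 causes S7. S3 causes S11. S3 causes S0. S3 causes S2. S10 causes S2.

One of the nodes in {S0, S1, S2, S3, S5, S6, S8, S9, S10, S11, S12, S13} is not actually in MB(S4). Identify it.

S0

Recall MB(v) = parents ∪ children ∪ spouses, where spouses are the other parents of v's children.
S4 has parents S9, S12, S13.
Children of S4: S2, S10, S11.
Other parents of S4's children:
  S10: S1, S5, S6, S13
  S11: S3, S12, S13
  S2: S3, S5, S6, S8, S9, S10
MB(S4) = {S1, S2, S3, S5, S6, S8, S9, S10, S11, S12, S13}.
S0 is neither a parent, child, nor co-parent of S4, so it does not belong.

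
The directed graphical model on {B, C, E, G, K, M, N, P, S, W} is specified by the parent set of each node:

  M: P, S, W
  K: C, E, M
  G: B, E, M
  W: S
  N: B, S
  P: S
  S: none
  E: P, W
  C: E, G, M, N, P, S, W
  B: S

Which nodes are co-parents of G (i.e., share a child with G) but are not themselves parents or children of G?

{N, P, S, W}

Children of G: C.
  parents(C) \ {G} = {E, M, N, P, S, W}.
Excluding nodes already adjacent to G (B, C, E, M), the co-parent-only contribution is {N, P, S, W}.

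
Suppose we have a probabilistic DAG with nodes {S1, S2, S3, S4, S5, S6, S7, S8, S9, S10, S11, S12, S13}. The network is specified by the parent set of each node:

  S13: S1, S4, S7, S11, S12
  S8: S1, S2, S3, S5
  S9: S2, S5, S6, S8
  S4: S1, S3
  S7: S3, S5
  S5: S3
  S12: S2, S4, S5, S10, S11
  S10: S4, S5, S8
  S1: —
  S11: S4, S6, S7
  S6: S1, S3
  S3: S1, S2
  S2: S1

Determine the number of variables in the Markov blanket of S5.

11

S5 has children S7, S8, S9, S10, S12.
S5's parents: S3.
For each child, the remaining parents (spouses of S5):
  parents(S7) \ {S5} = {S3}.
  parents(S8) \ {S5} = {S1, S2, S3}.
  parents(S9) \ {S5} = {S2, S6, S8}.
  S10 also has parents S4, S8.
  S12 also has parents S2, S4, S10, S11.
MB(S5) = {S1, S2, S3, S4, S6, S7, S8, S9, S10, S11, S12}, which has 11 nodes.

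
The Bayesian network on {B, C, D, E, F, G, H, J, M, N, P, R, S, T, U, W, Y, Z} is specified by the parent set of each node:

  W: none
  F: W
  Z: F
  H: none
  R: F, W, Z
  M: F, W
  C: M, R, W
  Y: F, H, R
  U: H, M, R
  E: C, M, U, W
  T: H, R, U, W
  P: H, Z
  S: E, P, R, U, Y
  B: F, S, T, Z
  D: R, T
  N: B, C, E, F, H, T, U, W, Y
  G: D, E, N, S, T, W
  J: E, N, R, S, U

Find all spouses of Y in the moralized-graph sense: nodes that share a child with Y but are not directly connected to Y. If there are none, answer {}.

{B, C, E, P, T, U, W}

Children of Y: N, S.
  S also has parents E, P, R, U.
  parents(N) \ {Y} = {B, C, E, F, H, T, U, W}.
Excluding nodes already adjacent to Y (F, H, N, R, S), the co-parent-only contribution is {B, C, E, P, T, U, W}.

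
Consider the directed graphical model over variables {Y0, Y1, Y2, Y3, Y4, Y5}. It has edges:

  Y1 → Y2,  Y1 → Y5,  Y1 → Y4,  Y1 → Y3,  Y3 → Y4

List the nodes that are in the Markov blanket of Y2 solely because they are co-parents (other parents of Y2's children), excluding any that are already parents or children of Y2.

Y2 has no children, so it has no co-parents. The set is empty.

{}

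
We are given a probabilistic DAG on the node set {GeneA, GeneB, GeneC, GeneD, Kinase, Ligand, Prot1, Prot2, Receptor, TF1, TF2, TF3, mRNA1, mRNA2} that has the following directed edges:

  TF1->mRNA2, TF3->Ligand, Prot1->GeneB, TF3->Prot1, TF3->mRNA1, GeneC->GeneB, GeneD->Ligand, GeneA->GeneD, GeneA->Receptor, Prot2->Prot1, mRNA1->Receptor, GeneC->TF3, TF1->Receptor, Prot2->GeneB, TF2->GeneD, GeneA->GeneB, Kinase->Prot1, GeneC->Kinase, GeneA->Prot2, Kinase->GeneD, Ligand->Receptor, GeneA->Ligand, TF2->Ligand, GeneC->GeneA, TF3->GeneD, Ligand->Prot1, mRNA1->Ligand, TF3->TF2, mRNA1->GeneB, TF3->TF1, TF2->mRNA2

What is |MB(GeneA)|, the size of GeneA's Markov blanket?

12

The Markov blanket of a node is its parents, its children, and the other parents of its children.
GeneA has parent GeneC.
GeneA has children GeneB, GeneD, Ligand, Prot2, Receptor.
For each child, the remaining parents (spouses of GeneA):
  GeneD's other parents are Kinase, TF2, TF3.
  Prot2: no additional parents.
  parents(Ligand) \ {GeneA} = {GeneD, TF2, TF3, mRNA1}.
  Receptor also has parents Ligand, TF1, mRNA1.
  GeneB also has parents GeneC, Prot1, Prot2, mRNA1.
MB(GeneA) = {GeneB, GeneC, GeneD, Kinase, Ligand, Prot1, Prot2, Receptor, TF1, TF2, TF3, mRNA1}, which has 12 nodes.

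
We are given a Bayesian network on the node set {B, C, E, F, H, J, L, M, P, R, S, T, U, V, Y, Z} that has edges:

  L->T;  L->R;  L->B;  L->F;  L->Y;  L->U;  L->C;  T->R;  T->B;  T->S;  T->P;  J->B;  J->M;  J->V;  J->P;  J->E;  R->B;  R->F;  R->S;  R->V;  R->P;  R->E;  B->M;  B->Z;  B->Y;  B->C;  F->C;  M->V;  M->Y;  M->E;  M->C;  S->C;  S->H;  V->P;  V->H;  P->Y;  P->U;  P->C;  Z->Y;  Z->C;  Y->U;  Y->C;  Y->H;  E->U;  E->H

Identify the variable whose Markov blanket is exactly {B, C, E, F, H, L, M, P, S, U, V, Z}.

Y

The target node must have every member of {B, C, E, F, H, L, M, P, S, U, V, Z} as a parent, child, or co-parent, and no others.
Parents of Y: B, L, M, P, Z; children: C, H, U; co-parents: B, E, F, L, M, P, S, V, Z.
These exactly cover the given set, so the node is Y.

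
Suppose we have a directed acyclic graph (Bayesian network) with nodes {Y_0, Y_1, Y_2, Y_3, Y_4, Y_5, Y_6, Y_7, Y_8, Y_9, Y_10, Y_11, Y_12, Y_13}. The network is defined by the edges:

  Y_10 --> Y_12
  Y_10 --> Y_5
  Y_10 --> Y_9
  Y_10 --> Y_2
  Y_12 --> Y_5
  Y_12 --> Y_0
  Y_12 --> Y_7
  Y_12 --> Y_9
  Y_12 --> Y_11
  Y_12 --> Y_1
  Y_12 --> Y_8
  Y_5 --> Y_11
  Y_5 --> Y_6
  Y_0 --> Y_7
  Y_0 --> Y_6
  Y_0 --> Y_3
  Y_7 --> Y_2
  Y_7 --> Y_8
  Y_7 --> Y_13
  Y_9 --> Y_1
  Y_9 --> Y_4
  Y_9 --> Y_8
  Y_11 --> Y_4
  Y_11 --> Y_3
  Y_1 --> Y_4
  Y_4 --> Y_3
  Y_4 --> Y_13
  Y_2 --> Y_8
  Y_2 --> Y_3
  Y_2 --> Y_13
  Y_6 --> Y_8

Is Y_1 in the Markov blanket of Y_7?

Y_7's children: Y_2, Y_8, Y_13.
Y_7 has parents Y_0, Y_12.
For each child, the remaining parents (spouses of Y_7):
  Y_2 also has parent Y_10.
  parents(Y_8) \ {Y_7} = {Y_2, Y_6, Y_9, Y_12}.
  parents(Y_13) \ {Y_7} = {Y_2, Y_4}.
MB(Y_7) = {Y_0, Y_2, Y_4, Y_6, Y_8, Y_9, Y_10, Y_12, Y_13}; Y_1 is not in this set.

No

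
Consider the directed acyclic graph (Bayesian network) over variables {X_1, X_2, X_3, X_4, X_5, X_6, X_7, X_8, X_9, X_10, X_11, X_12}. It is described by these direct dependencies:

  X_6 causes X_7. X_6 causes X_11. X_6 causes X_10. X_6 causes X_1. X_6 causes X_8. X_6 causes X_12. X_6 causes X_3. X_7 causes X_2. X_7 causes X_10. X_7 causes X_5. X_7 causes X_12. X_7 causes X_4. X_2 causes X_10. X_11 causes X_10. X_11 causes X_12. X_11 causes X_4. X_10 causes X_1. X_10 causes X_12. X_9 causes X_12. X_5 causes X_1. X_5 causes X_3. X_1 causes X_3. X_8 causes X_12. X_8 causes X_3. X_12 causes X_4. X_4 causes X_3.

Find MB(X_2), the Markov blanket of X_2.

{X_6, X_7, X_10, X_11}

Parents of X_2: X_7.
X_2 has child X_10.
Co-parents of X_2 (other parents of its children):
  X_10: X_6, X_7, X_11
MB(X_2) = {X_6, X_7, X_10, X_11}.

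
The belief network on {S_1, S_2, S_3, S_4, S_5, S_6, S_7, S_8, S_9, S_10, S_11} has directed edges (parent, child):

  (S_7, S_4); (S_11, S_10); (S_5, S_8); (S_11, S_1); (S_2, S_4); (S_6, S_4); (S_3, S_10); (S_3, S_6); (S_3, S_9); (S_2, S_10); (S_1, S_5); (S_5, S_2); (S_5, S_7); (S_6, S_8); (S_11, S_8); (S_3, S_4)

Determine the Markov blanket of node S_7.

{S_2, S_3, S_4, S_5, S_6}

A node's Markov blanket = Pa ∪ Ch ∪ (parents of Ch other than the node itself).
Pa(S_7) = {S_5}.
S_7 has child S_4.
For each child, the remaining parents (spouses of S_7):
  parents(S_4) \ {S_7} = {S_2, S_3, S_6}.
Union: {S_5} ∪ {S_4} ∪ {S_2, S_3, S_6} = {S_2, S_3, S_4, S_5, S_6}.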